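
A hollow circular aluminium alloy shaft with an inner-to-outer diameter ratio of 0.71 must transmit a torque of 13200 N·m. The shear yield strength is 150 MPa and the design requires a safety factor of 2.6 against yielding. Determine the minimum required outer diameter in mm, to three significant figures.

τ_allow = 150/2.6 = 57.69 MPa.
For a hollow shaft τ = 16T/[πd_o³(1−k⁴)] with k = 0.71, so 1−k⁴ = 0.7459.
d_o³ = 16T/[π τ_allow (1−k⁴)] = 16×1.3200×10^7/(π×57.69×0.7459) = 1.562×10^6 mm³.
d_o = 116.0 mm.

d_o = 116 mm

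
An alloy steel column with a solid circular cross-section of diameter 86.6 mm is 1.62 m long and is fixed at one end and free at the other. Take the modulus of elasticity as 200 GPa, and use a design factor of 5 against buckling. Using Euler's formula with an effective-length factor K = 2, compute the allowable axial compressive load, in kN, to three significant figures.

I = πd⁴/64 = π×86.6⁴/64 = 2.761×10^6 mm⁴.
Effective length L_e = KL = 2×1.62 m = 3240 mm.
Euler critical load P_cr = π²EI/L_e² = π²×200000×2.761×10^6/3240² = 519100 N.
P_allow = P_cr/n = 519100/5 = 103800 N.

P_allow = 104 kN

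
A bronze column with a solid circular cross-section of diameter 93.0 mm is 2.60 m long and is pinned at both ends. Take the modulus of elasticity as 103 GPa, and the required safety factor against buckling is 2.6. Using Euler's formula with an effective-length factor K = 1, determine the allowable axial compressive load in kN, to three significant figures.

I = πd⁴/64 = π×93.0⁴/64 = 3.672×10^6 mm⁴.
Effective length L_e = KL = 1×2.60 m = 2600 mm.
Euler critical load P_cr = π²EI/L_e² = π²×103000×3.672×10^6/2600² = 552200 N.
P_allow = P_cr/n = 552200/2.6 = 212400 N.

P_allow = 212 kN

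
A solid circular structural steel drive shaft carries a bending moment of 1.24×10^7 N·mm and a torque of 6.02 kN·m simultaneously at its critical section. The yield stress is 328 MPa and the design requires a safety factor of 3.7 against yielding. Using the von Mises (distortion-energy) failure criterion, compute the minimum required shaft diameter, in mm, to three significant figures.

d = 116 mm

σ_allow = σ_y/n = 328/3.7 = 88.65 MPa.
For a solid shaft σ_b = 32M/(πd³) and τ = 16T/(πd³), so the von Mises stress is σ' = (16/πd³)·√(4M²+3T²).
√(4M²+3T²) = √(4×(1.240×10^7)² + 3×(6.020×10^6)²) = 2.690×10^7 N·mm.
d³ = 16×2.690×10^7/(π×88.65) = 1.546×10^6 mm³.
d = 115.6 mm.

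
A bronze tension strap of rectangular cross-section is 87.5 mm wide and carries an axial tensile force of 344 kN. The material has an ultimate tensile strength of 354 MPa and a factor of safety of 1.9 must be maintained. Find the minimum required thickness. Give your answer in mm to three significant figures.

σ_allow = 354/1.9 = 186.3 MPa.
Required area A = F/σ_allow = 344000/186.3 = 1846 mm².
t = A/w = 1846/87.5 = 21.10 mm.

t = 21.1 mm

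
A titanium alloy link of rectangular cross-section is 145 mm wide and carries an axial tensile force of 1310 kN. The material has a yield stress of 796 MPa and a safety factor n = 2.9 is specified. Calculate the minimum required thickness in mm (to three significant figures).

t = 32.9 mm

σ_allow = 796/2.9 = 274.5 MPa.
Required area A = F/σ_allow = 1310000/274.5 = 4773 mm².
t = A/w = 4773/145 = 32.91 mm.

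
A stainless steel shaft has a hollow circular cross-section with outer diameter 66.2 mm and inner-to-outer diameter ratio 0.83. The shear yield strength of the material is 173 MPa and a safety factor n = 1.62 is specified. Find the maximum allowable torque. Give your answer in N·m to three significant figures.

τ_allow = 173/1.62 = 106.8 MPa.
For a hollow shaft T_allow = τ_allow·πd_o³(1−k⁴)/16 with 1−k⁴ = 0.5254, so πd_o³(1−k⁴)/16 = 29930 mm³.
T_allow = 106.8×29930 = 3.196×10^6 N·mm = 3196 N·m.

T_allow = 3200 N·m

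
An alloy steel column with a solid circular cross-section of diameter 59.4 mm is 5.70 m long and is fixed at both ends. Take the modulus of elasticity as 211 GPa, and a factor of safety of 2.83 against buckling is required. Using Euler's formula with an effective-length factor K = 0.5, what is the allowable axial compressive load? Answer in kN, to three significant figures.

I = πd⁴/64 = π×59.4⁴/64 = 611100 mm⁴.
Effective length L_e = KL = 0.5×5.70 m = 2850 mm.
Euler critical load P_cr = π²EI/L_e² = π²×211000×611100/2850² = 156700 N.
P_allow = P_cr/n = 156700/2.83 = 55360 N.

P_allow = 55.4 kN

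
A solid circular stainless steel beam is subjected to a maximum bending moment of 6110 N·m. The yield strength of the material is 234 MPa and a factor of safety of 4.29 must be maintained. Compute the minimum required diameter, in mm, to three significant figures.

σ_allow = 234/4.29 = 54.55 MPa.
For a solid circular section σ = 32M/(πd³), so d³ = 32M/(π σ_allow) = 32×6110000/(π×54.55) = 1.141×10^6 mm³.
d = 104.5 mm.

d = 104 mm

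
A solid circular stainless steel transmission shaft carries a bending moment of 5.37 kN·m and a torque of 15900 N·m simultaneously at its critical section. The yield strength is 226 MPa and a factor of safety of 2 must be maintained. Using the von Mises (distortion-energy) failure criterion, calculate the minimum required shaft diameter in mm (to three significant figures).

σ_allow = σ_y/n = 226/2 = 113.0 MPa.
For a solid shaft σ_b = 32M/(πd³) and τ = 16T/(πd³), so the von Mises stress is σ' = (16/πd³)·√(4M²+3T²).
√(4M²+3T²) = √(4×(5.370×10^6)² + 3×(1.590×10^7)²) = 2.956×10^7 N·mm.
d³ = 16×2.956×10^7/(π×113.0) = 1.332×10^6 mm³.
d = 110.0 mm.

d = 110 mm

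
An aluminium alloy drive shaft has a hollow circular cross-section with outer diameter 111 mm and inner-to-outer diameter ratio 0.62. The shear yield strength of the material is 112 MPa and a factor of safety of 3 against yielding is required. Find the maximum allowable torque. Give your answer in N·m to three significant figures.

τ_allow = 112/3 = 37.33 MPa.
For a hollow shaft T_allow = τ_allow·πd_o³(1−k⁴)/16 with 1−k⁴ = 0.8522, so πd_o³(1−k⁴)/16 = 228900 mm³.
T_allow = 37.33×228900 = 8.544×10^6 N·mm = 8544 N·m.

T_allow = 8540 N·m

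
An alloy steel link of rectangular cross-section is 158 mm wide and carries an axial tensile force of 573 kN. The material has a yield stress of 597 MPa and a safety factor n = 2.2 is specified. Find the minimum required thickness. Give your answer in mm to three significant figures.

t = 13.4 mm

σ_allow = 597/2.2 = 271.4 MPa.
Required area A = F/σ_allow = 573000/271.4 = 2112 mm².
t = A/w = 2112/158 = 13.36 mm.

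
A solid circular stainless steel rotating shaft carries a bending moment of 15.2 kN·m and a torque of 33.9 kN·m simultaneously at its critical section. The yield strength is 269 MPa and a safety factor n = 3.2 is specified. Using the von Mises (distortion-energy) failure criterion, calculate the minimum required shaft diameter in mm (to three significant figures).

σ_allow = σ_y/n = 269/3.2 = 84.06 MPa.
For a solid shaft σ_b = 32M/(πd³) and τ = 16T/(πd³), so the von Mises stress is σ' = (16/πd³)·√(4M²+3T²).
√(4M²+3T²) = √(4×(1.520×10^7)² + 3×(3.390×10^7)²) = 6.612×10^7 N·mm.
d³ = 16×6.612×10^7/(π×84.06) = 4.006×10^6 mm³.
d = 158.8 mm.

d = 159 mm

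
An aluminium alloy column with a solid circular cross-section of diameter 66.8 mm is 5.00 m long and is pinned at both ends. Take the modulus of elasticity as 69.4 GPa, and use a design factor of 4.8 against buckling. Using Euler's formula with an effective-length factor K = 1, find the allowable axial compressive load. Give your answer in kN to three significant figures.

I = πd⁴/64 = π×66.8⁴/64 = 977400 mm⁴.
Effective length L_e = KL = 1×5.00 m = 5000 mm.
Euler critical load P_cr = π²EI/L_e² = π²×69400×977400/5000² = 26780 N.
P_allow = P_cr/n = 26780/4.8 = 5579 N.

P_allow = 5.58 kN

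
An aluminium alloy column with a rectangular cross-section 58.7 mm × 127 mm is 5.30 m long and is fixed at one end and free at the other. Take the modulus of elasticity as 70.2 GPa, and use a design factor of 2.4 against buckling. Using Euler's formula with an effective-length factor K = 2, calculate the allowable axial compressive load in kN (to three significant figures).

P_allow = 5.50 kN

Buckling occurs about the weak axis: I_min = h·b³/12 = 127×58.7³/12 = 2.141×10^6 mm⁴ (b = 58.7 mm is the smaller dimension).
Effective length L_e = KL = 2×5.30 m = 10600 mm.
Euler critical load P_cr = π²EI/L_e² = π²×70200×2.141×10^6/10600² = 13200 N.
P_allow = P_cr/n = 13200/2.4 = 5500 N.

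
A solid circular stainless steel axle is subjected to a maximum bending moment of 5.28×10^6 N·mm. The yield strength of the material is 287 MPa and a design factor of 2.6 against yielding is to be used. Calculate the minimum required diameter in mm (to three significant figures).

d = 78.7 mm

σ_allow = 287/2.6 = 110.4 MPa.
For a solid circular section σ = 32M/(πd³), so d³ = 32M/(π σ_allow) = 32×5280000/(π×110.4) = 487200 mm³.
d = 78.69 mm.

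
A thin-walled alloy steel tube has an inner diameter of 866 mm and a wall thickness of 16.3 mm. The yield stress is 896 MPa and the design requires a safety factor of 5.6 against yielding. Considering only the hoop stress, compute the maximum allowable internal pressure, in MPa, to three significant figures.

p_allow = 6.02 MPa

σ_allow = 896/5.6 = 160.0 MPa.
σ_h = pD/(2t) → p_allow = 2σ_allow t/D = 2×160.0×16.3/866 = 6.023 MPa.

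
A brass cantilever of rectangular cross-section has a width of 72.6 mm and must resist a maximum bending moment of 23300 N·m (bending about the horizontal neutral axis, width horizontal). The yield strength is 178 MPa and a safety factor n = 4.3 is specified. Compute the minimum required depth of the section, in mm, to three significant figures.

σ_allow = 178/4.3 = 41.40 MPa.
For a rectangular section σ = 6M/(bh²), so h² = 6M/(b σ_allow) = 6×2.3300×10^7/(72.6×41.40) = 46520 mm².
h = 215.7 mm.

h = 216 mm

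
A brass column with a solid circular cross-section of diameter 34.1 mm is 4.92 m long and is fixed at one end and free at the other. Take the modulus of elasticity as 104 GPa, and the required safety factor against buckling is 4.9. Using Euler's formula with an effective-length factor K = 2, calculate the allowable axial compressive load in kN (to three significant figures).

I = πd⁴/64 = π×34.1⁴/64 = 66370 mm⁴.
Effective length L_e = KL = 2×4.92 m = 9840 mm.
Euler critical load P_cr = π²EI/L_e² = π²×104000×66370/9840² = 703.6 N.
P_allow = P_cr/n = 703.6/4.9 = 143.6 N.

P_allow = 0.144 kN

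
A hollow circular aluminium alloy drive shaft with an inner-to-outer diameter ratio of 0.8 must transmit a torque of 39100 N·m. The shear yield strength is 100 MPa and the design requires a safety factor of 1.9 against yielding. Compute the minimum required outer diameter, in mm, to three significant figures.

τ_allow = 100/1.9 = 52.63 MPa.
For a hollow shaft τ = 16T/[πd_o³(1−k⁴)] with k = 0.8, so 1−k⁴ = 0.5904.
d_o³ = 16T/[π τ_allow (1−k⁴)] = 16×3.9100×10^7/(π×52.63×0.5904) = 6.408×10^6 mm³.
d_o = 185.7 mm.

d_o = 186 mm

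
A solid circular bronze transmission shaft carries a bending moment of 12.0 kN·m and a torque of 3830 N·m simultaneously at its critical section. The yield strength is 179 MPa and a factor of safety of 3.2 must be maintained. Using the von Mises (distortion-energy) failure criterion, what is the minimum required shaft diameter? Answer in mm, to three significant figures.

d = 131 mm

σ_allow = σ_y/n = 179/3.2 = 55.94 MPa.
For a solid shaft σ_b = 32M/(πd³) and τ = 16T/(πd³), so the von Mises stress is σ' = (16/πd³)·√(4M²+3T²).
√(4M²+3T²) = √(4×(1.200×10^7)² + 3×(3.830×10^6)²) = 2.490×10^7 N·mm.
d³ = 16×2.490×10^7/(π×55.94) = 2.267×10^6 mm³.
d = 131.4 mm.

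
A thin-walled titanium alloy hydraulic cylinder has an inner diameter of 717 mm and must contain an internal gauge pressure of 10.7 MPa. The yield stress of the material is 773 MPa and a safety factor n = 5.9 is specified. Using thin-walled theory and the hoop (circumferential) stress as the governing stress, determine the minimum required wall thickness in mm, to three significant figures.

σ_allow = 773/5.9 = 131.0 MPa.
Hoop stress σ_h = pD/(2t), so t = pD/(2σ_allow) = 10.7×717/(2×131.0) = 29.28 mm.

t = 29.3 mm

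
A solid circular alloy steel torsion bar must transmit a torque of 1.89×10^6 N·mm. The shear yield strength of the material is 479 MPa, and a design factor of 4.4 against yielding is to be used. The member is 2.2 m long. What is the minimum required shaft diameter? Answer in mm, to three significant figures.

Allowable shear stress τ_allow = 479/4.4 = 108.9 MPa.
For a solid shaft τ = 16T/(πd³), so d³ = 16T/(π τ_allow) = 16×1890000/(π×108.9) = 88420 mm³.
d = (88420)^(1/3) = 44.55 mm.

d = 44.6 mm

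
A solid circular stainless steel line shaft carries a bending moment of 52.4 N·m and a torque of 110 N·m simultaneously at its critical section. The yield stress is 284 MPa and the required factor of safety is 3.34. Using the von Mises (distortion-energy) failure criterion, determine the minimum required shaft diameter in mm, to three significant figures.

σ_allow = σ_y/n = 284/3.34 = 85.03 MPa.
For a solid shaft σ_b = 32M/(πd³) and τ = 16T/(πd³), so the von Mises stress is σ' = (16/πd³)·√(4M²+3T²).
√(4M²+3T²) = √(4×(52400)² + 3×(110000)²) = 217400 N·mm.
d³ = 16×217400/(π×85.03) = 13020 mm³.
d = 23.53 mm.

d = 23.5 mm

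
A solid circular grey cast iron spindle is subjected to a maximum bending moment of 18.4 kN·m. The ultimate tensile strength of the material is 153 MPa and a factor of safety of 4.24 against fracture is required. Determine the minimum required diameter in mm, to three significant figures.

σ_allow = 153/4.24 = 36.08 MPa.
For a solid circular section σ = 32M/(πd³), so d³ = 32M/(π σ_allow) = 32×1.8400×10^7/(π×36.08) = 5.194×10^6 mm³.
d = 173.2 mm.

d = 173 mm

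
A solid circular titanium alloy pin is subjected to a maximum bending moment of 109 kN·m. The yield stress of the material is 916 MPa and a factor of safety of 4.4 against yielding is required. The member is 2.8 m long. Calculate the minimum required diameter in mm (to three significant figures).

σ_allow = 916/4.4 = 208.2 MPa.
For a solid circular section σ = 32M/(πd³), so d³ = 32M/(π σ_allow) = 32×1.0900×10^8/(π×208.2) = 5.333×10^6 mm³.
d = 174.7 mm.

d = 175 mm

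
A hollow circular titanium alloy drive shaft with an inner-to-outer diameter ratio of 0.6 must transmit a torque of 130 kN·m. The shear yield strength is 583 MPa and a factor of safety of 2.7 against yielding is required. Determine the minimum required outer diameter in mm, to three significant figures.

d_o = 152 mm

τ_allow = 583/2.7 = 215.9 MPa.
For a hollow shaft τ = 16T/[πd_o³(1−k⁴)] with k = 0.6, so 1−k⁴ = 0.8704.
d_o³ = 16T/[π τ_allow (1−k⁴)] = 16×1.3000×10^8/(π×215.9×0.8704) = 3.523×10^6 mm³.
d_o = 152.2 mm.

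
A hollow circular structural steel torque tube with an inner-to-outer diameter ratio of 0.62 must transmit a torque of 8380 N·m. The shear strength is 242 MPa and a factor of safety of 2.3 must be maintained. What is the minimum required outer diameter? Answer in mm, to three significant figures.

τ_allow = 242/2.3 = 105.2 MPa.
For a hollow shaft τ = 16T/[πd_o³(1−k⁴)] with k = 0.62, so 1−k⁴ = 0.8522.
d_o³ = 16T/[π τ_allow (1−k⁴)] = 16×8380000/(π×105.2×0.8522) = 476000 mm³.
d_o = 78.08 mm.

d_o = 78.1 mm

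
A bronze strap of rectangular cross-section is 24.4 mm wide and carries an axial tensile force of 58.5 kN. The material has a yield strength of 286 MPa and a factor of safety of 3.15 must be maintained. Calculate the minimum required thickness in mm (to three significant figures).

t = 26.4 mm

σ_allow = 286/3.15 = 90.79 MPa.
Required area A = F/σ_allow = 58500/90.79 = 644.3 mm².
t = A/w = 644.3/24.4 = 26.41 mm.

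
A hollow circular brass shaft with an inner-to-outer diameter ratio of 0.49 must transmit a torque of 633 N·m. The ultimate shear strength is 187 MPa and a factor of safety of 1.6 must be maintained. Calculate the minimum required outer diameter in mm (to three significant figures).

d_o = 30.8 mm

τ_allow = 187/1.6 = 116.9 MPa.
For a hollow shaft τ = 16T/[πd_o³(1−k⁴)] with k = 0.49, so 1−k⁴ = 0.9424.
d_o³ = 16T/[π τ_allow (1−k⁴)] = 16×633000/(π×116.9×0.9424) = 29270 mm³.
d_o = 30.82 mm.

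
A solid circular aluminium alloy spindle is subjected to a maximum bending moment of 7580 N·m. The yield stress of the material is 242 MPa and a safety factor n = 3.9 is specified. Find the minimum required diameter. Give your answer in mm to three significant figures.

d = 108 mm

σ_allow = 242/3.9 = 62.05 MPa.
For a solid circular section σ = 32M/(πd³), so d³ = 32M/(π σ_allow) = 32×7580000/(π×62.05) = 1.244×10^6 mm³.
d = 107.6 mm.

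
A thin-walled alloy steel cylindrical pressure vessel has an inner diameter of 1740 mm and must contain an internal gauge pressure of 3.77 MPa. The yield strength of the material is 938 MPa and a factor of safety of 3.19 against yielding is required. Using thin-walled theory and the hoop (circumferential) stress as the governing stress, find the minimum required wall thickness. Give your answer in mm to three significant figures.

σ_allow = 938/3.19 = 294.0 MPa.
Hoop stress σ_h = pD/(2t), so t = pD/(2σ_allow) = 3.77×1740/(2×294.0) = 11.15 mm.

t = 11.2 mm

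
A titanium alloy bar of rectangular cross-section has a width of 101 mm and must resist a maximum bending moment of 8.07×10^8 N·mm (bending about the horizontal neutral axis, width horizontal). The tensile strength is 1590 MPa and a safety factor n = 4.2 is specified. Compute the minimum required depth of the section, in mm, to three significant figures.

σ_allow = 1590/4.2 = 378.6 MPa.
For a rectangular section σ = 6M/(bh²), so h² = 6M/(b σ_allow) = 6×8.0700×10^8/(101×378.6) = 126600 mm².
h = 355.9 mm.

h = 356 mm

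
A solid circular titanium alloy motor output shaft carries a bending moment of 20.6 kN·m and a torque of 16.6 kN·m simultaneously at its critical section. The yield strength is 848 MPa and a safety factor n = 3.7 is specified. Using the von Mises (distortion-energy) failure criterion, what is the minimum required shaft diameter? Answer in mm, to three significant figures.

d = 104 mm

σ_allow = σ_y/n = 848/3.7 = 229.2 MPa.
For a solid shaft σ_b = 32M/(πd³) and τ = 16T/(πd³), so the von Mises stress is σ' = (16/πd³)·√(4M²+3T²).
√(4M²+3T²) = √(4×(2.060×10^7)² + 3×(1.660×10^7)²) = 5.024×10^7 N·mm.
d³ = 16×5.024×10^7/(π×229.2) = 1.116×10^6 mm³.
d = 103.7 mm.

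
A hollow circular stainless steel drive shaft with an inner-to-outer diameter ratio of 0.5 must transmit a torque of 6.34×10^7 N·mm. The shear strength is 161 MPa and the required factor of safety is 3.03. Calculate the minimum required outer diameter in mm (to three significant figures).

d_o = 186 mm

τ_allow = 161/3.03 = 53.14 MPa.
For a hollow shaft τ = 16T/[πd_o³(1−k⁴)] with k = 0.5, so 1−k⁴ = 0.9375.
d_o³ = 16T/[π τ_allow (1−k⁴)] = 16×6.3400×10^7/(π×53.14×0.9375) = 6.482×10^6 mm³.
d_o = 186.5 mm.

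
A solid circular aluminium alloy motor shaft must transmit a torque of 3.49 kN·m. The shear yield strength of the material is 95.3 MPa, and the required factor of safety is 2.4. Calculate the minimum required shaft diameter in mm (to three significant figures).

Allowable shear stress τ_allow = 95.3/2.4 = 39.71 MPa.
For a solid shaft τ = 16T/(πd³), so d³ = 16T/(π τ_allow) = 16×3490000/(π×39.71) = 447600 mm³.
d = (447600)^(1/3) = 76.50 mm.

d = 76.5 mm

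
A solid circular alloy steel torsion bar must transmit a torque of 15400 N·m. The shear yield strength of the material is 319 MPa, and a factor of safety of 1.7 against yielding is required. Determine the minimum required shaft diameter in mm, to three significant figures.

d = 74.8 mm

Allowable shear stress τ_allow = 319/1.7 = 187.6 MPa.
For a solid shaft τ = 16T/(πd³), so d³ = 16T/(π τ_allow) = 16×1.5400×10^7/(π×187.6) = 418000 mm³.
d = (418000)^(1/3) = 74.77 mm.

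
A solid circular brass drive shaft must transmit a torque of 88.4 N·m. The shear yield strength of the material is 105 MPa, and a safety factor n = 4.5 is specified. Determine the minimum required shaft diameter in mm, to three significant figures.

Allowable shear stress τ_allow = 105/4.5 = 23.33 MPa.
For a solid shaft τ = 16T/(πd³), so d³ = 16T/(π τ_allow) = 16×88400/(π×23.33) = 19300 mm³.
d = (19300)^(1/3) = 26.82 mm.

d = 26.8 mm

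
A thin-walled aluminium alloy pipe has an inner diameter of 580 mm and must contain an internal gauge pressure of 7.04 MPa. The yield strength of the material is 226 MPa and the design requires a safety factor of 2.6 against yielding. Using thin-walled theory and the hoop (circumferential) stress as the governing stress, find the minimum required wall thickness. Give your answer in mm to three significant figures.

σ_allow = 226/2.6 = 86.92 MPa.
Hoop stress σ_h = pD/(2t), so t = pD/(2σ_allow) = 7.04×580/(2×86.92) = 23.49 mm.

t = 23.5 mm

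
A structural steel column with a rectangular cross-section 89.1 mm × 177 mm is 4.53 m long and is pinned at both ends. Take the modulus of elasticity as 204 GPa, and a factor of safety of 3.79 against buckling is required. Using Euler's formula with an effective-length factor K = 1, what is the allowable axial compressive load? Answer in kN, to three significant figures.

Buckling occurs about the weak axis: I_min = h·b³/12 = 177×89.1³/12 = 1.043×10^7 mm⁴ (b = 89.1 mm is the smaller dimension).
Effective length L_e = KL = 1×4.53 m = 4530 mm.
Euler critical load P_cr = π²EI/L_e² = π²×204000×1.043×10^7/4530² = 1.024×10^6 N.
P_allow = P_cr/n = 1.024×10^6/3.79 = 270100 N.

P_allow = 270 kN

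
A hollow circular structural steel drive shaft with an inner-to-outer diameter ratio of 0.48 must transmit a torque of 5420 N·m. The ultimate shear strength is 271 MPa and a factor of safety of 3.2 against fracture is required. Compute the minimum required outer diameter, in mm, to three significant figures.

τ_allow = 271/3.2 = 84.69 MPa.
For a hollow shaft τ = 16T/[πd_o³(1−k⁴)] with k = 0.48, so 1−k⁴ = 0.9469.
d_o³ = 16T/[π τ_allow (1−k⁴)] = 16×5420000/(π×84.69×0.9469) = 344200 mm³.
d_o = 70.08 mm.

d_o = 70.1 mm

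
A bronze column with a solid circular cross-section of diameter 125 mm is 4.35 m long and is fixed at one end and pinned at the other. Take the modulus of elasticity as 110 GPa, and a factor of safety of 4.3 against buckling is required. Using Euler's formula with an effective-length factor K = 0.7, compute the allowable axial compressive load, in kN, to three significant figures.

P_allow = 326 kN

I = πd⁴/64 = π×125⁴/64 = 1.198×10^7 mm⁴.
Effective length L_e = KL = 0.7×4.35 m = 3045 mm.
Euler critical load P_cr = π²EI/L_e² = π²×110000×1.198×10^7/3045² = 1.403×10^6 N.
P_allow = P_cr/n = 1.403×10^6/4.3 = 326300 N.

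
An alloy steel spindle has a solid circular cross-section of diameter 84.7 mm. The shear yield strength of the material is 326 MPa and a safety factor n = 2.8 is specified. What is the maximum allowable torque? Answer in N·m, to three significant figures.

T_allow = 13900 N·m

τ_allow = 326/2.8 = 116.4 MPa.
For a solid shaft T_allow = τ_allow·πd³/16; πd³/16 = π×84.7³/16 = 119300 mm³.
T_allow = 116.4×119300 = 1.389×10^7 N·mm = 13890 N·m.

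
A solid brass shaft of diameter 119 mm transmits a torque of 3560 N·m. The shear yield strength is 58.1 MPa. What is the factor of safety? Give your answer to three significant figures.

τ = 16T/(πd³) = 16×3560000/(π×119³) = 10.76 MPa.
n = τ_limit/τ = 58.1/10.76 = 5.400.

n = 5.40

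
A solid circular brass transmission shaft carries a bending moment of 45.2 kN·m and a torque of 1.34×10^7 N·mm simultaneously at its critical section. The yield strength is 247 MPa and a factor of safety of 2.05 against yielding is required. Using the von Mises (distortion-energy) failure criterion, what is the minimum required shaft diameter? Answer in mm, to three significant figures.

σ_allow = σ_y/n = 247/2.05 = 120.5 MPa.
For a solid shaft σ_b = 32M/(πd³) and τ = 16T/(πd³), so the von Mises stress is σ' = (16/πd³)·√(4M²+3T²).
√(4M²+3T²) = √(4×(4.520×10^7)² + 3×(1.340×10^7)²) = 9.333×10^7 N·mm.
d³ = 16×9.333×10^7/(π×120.5) = 3.945×10^6 mm³.
d = 158.0 mm.

d = 158 mm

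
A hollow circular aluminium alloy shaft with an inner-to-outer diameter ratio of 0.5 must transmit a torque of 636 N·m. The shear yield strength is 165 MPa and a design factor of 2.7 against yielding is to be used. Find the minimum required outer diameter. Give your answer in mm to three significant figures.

τ_allow = 165/2.7 = 61.11 MPa.
For a hollow shaft τ = 16T/[πd_o³(1−k⁴)] with k = 0.5, so 1−k⁴ = 0.9375.
d_o³ = 16T/[π τ_allow (1−k⁴)] = 16×636000/(π×61.11×0.9375) = 56540 mm³.
d_o = 38.38 mm.

d_o = 38.4 mm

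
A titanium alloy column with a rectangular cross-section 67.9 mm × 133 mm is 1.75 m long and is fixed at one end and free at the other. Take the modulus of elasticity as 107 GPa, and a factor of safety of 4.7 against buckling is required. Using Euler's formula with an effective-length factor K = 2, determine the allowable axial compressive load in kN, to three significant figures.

P_allow = 63.6 kN

Buckling occurs about the weak axis: I_min = h·b³/12 = 133×67.9³/12 = 3.470×10^6 mm⁴ (b = 67.9 mm is the smaller dimension).
Effective length L_e = KL = 2×1.75 m = 3500 mm.
Euler critical load P_cr = π²EI/L_e² = π²×107000×3.470×10^6/3500² = 299100 N.
P_allow = P_cr/n = 299100/4.7 = 63640 N.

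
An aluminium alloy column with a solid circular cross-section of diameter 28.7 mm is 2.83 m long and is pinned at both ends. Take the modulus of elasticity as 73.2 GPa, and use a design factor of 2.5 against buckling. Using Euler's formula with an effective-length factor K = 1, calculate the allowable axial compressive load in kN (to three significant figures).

I = πd⁴/64 = π×28.7⁴/64 = 33300 mm⁴.
Effective length L_e = KL = 1×2.83 m = 2830 mm.
Euler critical load P_cr = π²EI/L_e² = π²×73200×33300/2830² = 3004 N.
P_allow = P_cr/n = 3004/2.5 = 1202 N.

P_allow = 1.20 kN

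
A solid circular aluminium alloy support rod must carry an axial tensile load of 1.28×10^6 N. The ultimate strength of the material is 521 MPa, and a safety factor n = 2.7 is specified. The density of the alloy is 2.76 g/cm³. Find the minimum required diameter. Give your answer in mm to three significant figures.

Allowable stress σ_allow = 521/2.7 = 193.0 MPa.
Required area A = F/σ_allow = 1280000/193.0 = 6633 mm².
A = πd²/4 → d = √(4A/π) = 91.90 mm.

d = 91.9 mm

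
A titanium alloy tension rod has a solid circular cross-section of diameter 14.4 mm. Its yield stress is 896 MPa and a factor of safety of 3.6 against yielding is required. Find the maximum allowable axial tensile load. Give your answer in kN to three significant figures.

F_allow = 40.5 kN

σ_allow = 896/3.6 = 248.9 MPa.
A = πd²/4 = π×14.4²/4 = 162.9 mm².
F_allow = σ_allow × A = 248.9×162.9 = 40530 N.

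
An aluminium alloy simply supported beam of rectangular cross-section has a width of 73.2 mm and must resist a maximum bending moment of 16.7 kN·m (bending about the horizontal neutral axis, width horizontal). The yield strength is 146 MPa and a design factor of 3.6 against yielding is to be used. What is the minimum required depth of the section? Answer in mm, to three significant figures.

h = 184 mm

σ_allow = 146/3.6 = 40.56 MPa.
For a rectangular section σ = 6M/(bh²), so h² = 6M/(b σ_allow) = 6×1.6700×10^7/(73.2×40.56) = 33750 mm².
h = 183.7 mm.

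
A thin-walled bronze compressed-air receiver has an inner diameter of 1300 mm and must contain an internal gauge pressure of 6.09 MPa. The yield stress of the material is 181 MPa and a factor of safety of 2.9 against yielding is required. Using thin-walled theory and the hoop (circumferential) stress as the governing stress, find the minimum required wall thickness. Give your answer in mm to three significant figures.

σ_allow = 181/2.9 = 62.41 MPa.
Hoop stress σ_h = pD/(2t), so t = pD/(2σ_allow) = 6.09×1300/(2×62.41) = 63.42 mm.

t = 63.4 mm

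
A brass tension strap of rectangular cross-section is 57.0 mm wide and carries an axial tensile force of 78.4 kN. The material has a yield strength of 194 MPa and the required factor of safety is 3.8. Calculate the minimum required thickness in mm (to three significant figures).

σ_allow = 194/3.8 = 51.05 MPa.
Required area A = F/σ_allow = 78400/51.05 = 1536 mm².
t = A/w = 1536/57.0 = 26.94 mm.

t = 26.9 mm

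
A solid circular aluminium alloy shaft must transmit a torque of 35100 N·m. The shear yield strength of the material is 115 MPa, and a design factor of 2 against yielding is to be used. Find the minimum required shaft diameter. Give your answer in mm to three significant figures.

Allowable shear stress τ_allow = 115/2 = 57.50 MPa.
For a solid shaft τ = 16T/(πd³), so d³ = 16T/(π τ_allow) = 16×3.5100×10^7/(π×57.50) = 3.109×10^6 mm³.
d = (3.109×10^6)^(1/3) = 145.9 mm.

d = 146 mm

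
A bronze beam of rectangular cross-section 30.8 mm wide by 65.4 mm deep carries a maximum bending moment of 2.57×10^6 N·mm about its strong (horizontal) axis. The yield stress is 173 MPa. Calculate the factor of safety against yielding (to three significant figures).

n = 1.48

Section modulus S = bh²/6 = 30.8×65.4²/6 = 21960 mm³.
σ = M/S = 2570000/21960 = 117.1 MPa.
n = 173/117.1 = 1.478.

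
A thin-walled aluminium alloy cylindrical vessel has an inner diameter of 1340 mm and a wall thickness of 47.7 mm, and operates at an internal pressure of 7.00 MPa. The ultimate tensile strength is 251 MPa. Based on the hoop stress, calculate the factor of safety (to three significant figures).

σ_h = pD/(2t) = 7.00×1340/(2×47.7) = 98.32 MPa.
n = 251/98.32 = 2.553.

n = 2.55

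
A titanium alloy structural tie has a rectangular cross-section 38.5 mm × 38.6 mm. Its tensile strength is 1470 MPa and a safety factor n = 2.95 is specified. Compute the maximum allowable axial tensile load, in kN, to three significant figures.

F_allow = 741 kN

σ_allow = 1470/2.95 = 498.3 MPa.
A = 38.5×38.6 = 1486 mm².
F_allow = σ_allow × A = 498.3×1486 = 740500 N.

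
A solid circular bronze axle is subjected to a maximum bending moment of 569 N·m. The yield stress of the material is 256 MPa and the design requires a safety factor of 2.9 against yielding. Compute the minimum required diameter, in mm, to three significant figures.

d = 40.3 mm

σ_allow = 256/2.9 = 88.28 MPa.
For a solid circular section σ = 32M/(πd³), so d³ = 32M/(π σ_allow) = 32×569000/(π×88.28) = 65660 mm³.
d = 40.34 mm.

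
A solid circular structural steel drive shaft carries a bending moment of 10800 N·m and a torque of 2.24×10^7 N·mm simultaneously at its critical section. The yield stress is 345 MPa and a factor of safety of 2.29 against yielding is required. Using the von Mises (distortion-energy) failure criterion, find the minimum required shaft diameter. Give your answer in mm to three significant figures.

σ_allow = σ_y/n = 345/2.29 = 150.7 MPa.
For a solid shaft σ_b = 32M/(πd³) and τ = 16T/(πd³), so the von Mises stress is σ' = (16/πd³)·√(4M²+3T²).
√(4M²+3T²) = √(4×(1.080×10^7)² + 3×(2.240×10^7)²) = 4.441×10^7 N·mm.
d³ = 16×4.441×10^7/(π×150.7) = 1.501×10^6 mm³.
d = 114.5 mm.

d = 115 mm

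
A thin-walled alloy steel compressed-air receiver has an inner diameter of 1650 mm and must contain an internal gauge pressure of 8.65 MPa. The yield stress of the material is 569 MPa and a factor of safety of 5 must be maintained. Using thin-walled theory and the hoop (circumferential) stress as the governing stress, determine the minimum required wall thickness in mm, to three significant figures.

σ_allow = 569/5 = 113.8 MPa.
Hoop stress σ_h = pD/(2t), so t = pD/(2σ_allow) = 8.65×1650/(2×113.8) = 62.71 mm.

t = 62.7 mm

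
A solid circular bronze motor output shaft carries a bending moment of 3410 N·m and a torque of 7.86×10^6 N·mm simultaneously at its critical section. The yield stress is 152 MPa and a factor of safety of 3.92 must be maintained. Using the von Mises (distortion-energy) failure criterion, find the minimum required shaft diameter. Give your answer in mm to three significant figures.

d = 126 mm

σ_allow = σ_y/n = 152/3.92 = 38.78 MPa.
For a solid shaft σ_b = 32M/(πd³) and τ = 16T/(πd³), so the von Mises stress is σ' = (16/πd³)·√(4M²+3T²).
√(4M²+3T²) = √(4×(3.410×10^6)² + 3×(7.860×10^6)²) = 1.523×10^7 N·mm.
d³ = 16×1.523×10^7/(π×38.78) = 2.000×10^6 mm³.
d = 126.0 mm.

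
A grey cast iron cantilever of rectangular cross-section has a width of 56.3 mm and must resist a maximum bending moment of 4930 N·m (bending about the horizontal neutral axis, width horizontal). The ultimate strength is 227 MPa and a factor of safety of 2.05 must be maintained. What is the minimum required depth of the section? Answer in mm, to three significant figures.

h = 68.9 mm

σ_allow = 227/2.05 = 110.7 MPa.
For a rectangular section σ = 6M/(bh²), so h² = 6M/(b σ_allow) = 6×4930000/(56.3×110.7) = 4745 mm².
h = 68.88 mm.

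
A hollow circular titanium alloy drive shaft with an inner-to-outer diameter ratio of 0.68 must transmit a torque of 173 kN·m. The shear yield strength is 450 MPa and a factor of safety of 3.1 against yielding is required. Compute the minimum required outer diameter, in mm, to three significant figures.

τ_allow = 450/3.1 = 145.2 MPa.
For a hollow shaft τ = 16T/[πd_o³(1−k⁴)] with k = 0.68, so 1−k⁴ = 0.7862.
d_o³ = 16T/[π τ_allow (1−k⁴)] = 16×1.7300×10^8/(π×145.2×0.7862) = 7.720×10^6 mm³.
d_o = 197.6 mm.

d_o = 198 mm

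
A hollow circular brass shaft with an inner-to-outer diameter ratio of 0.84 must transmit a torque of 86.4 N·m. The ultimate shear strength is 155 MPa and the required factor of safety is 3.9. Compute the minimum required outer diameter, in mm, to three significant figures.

τ_allow = 155/3.9 = 39.74 MPa.
For a hollow shaft τ = 16T/[πd_o³(1−k⁴)] with k = 0.84, so 1−k⁴ = 0.5021.
d_o³ = 16T/[π τ_allow (1−k⁴)] = 16×86400/(π×39.74×0.5021) = 22050 mm³.
d_o = 28.04 mm.

d_o = 28.0 mm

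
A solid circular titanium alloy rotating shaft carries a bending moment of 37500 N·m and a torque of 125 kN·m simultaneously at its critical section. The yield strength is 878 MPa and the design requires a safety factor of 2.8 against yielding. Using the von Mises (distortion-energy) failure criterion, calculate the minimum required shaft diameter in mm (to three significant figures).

σ_allow = σ_y/n = 878/2.8 = 313.6 MPa.
For a solid shaft σ_b = 32M/(πd³) and τ = 16T/(πd³), so the von Mises stress is σ' = (16/πd³)·√(4M²+3T²).
√(4M²+3T²) = √(4×(3.750×10^7)² + 3×(1.250×10^8)²) = 2.291×10^8 N·mm.
d³ = 16×2.291×10^8/(π×313.6) = 3.721×10^6 mm³.
d = 155.0 mm.

d = 155 mm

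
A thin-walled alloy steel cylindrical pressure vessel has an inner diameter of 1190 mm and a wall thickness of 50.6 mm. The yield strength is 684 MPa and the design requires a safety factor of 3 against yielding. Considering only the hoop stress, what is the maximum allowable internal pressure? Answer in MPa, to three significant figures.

σ_allow = 684/3 = 228.0 MPa.
σ_h = pD/(2t) → p_allow = 2σ_allow t/D = 2×228.0×50.6/1190 = 19.39 MPa.

p_allow = 19.4 MPa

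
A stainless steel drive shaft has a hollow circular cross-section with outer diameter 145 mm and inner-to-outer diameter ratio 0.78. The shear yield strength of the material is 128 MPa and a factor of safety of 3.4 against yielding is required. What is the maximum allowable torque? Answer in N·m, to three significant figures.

T_allow = 14200 N·m

τ_allow = 128/3.4 = 37.65 MPa.
For a hollow shaft T_allow = τ_allow·πd_o³(1−k⁴)/16 with 1−k⁴ = 0.6298, so πd_o³(1−k⁴)/16 = 377000 mm³.
T_allow = 37.65×377000 = 1.419×10^7 N·mm = 14190 N·m.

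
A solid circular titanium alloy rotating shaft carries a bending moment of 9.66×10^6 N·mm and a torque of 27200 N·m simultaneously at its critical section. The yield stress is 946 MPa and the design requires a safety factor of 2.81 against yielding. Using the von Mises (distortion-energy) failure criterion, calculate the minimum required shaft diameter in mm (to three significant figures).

σ_allow = σ_y/n = 946/2.81 = 336.7 MPa.
For a solid shaft σ_b = 32M/(πd³) and τ = 16T/(πd³), so the von Mises stress is σ' = (16/πd³)·√(4M²+3T²).
√(4M²+3T²) = √(4×(9.660×10^6)² + 3×(2.720×10^7)²) = 5.092×10^7 N·mm.
d³ = 16×5.092×10^7/(π×336.7) = 770300 mm³.
d = 91.67 mm.

d = 91.7 mm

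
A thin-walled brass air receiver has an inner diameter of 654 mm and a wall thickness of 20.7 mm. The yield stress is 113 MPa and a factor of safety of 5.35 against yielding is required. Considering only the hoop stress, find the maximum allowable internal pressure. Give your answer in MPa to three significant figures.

p_allow = 1.34 MPa

σ_allow = 113/5.35 = 21.12 MPa.
σ_h = pD/(2t) → p_allow = 2σ_allow t/D = 2×21.12×20.7/654 = 1.337 MPa.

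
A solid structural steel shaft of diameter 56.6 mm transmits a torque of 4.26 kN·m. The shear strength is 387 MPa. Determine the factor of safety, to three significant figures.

τ = 16T/(πd³) = 16×4260000/(π×56.6³) = 119.7 MPa.
n = τ_limit/τ = 387/119.7 = 3.234.

n = 3.23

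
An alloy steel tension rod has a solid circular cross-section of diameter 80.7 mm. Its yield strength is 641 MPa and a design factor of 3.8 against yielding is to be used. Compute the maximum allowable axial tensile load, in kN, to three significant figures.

F_allow = 863 kN

σ_allow = 641/3.8 = 168.7 MPa.
A = πd²/4 = π×80.7²/4 = 5115 mm².
F_allow = σ_allow × A = 168.7×5115 = 862800 N.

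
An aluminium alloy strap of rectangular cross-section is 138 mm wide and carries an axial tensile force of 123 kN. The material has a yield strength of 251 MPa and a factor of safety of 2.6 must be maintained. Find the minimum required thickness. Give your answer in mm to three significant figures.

σ_allow = 251/2.6 = 96.54 MPa.
Required area A = F/σ_allow = 123000/96.54 = 1274 mm².
t = A/w = 1274/138 = 9.233 mm.

t = 9.23 mm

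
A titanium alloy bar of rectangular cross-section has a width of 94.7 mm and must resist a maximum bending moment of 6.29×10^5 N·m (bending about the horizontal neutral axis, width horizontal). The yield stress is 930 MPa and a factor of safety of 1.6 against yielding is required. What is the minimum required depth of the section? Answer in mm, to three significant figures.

h = 262 mm

σ_allow = 930/1.6 = 581.2 MPa.
For a rectangular section σ = 6M/(bh²), so h² = 6M/(b σ_allow) = 6×6.2900×10^8/(94.7×581.2) = 68560 mm².
h = 261.8 mm.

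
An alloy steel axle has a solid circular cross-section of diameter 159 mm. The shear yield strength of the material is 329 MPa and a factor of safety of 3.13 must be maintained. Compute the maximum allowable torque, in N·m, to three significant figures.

τ_allow = 329/3.13 = 105.1 MPa.
For a solid shaft T_allow = τ_allow·πd³/16; πd³/16 = π×159³/16 = 789300 mm³.
T_allow = 105.1×789300 = 8.296×10^7 N·mm = 82960 N·m.

T_allow = 83000 N·m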